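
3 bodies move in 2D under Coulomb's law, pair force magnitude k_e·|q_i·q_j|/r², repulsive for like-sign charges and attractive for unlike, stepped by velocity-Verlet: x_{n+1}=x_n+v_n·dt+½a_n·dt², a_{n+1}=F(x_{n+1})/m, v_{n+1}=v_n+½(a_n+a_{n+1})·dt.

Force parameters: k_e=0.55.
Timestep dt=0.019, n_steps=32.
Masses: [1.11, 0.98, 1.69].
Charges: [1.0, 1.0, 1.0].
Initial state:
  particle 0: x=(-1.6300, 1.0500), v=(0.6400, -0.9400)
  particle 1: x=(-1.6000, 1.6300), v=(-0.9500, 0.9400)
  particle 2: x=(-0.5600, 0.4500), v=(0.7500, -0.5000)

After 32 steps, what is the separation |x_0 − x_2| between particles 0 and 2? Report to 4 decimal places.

step 0: x0=(-1.6300, 1.0500) x1=(-1.6000, 1.6300) x2=(-0.5600, 0.4500)
step 1: x0=(-1.6179, 1.0319) x1=(-1.6181, 1.6482) x2=(-0.5457, 0.4405)
step 2: x0=(-1.6059, 1.0134) x1=(-1.6362, 1.6670) x2=(-0.5313, 0.4309)
step 3: x0=(-1.5940, 0.9945) x1=(-1.6544, 1.6863) x2=(-0.5168, 0.4212)
step 4: x0=(-1.5822, 0.9753) x1=(-1.6726, 1.7061) x2=(-0.5022, 0.4114)
step 5: x0=(-1.5704, 0.9559) x1=(-1.6910, 1.7263) x2=(-0.4875, 0.4016)
step 6: x0=(-1.5587, 0.9362) x1=(-1.7094, 1.7468) x2=(-0.4727, 0.3917)
step 7: x0=(-1.5471, 0.9163) x1=(-1.7280, 1.7678) x2=(-0.4579, 0.3818)
step 8: x0=(-1.5355, 0.8962) x1=(-1.7466, 1.7890) x2=(-0.4429, 0.3718)
step 9: x0=(-1.5240, 0.8760) x1=(-1.7654, 1.8105) x2=(-0.4278, 0.3618)
step 10: x0=(-1.5125, 0.8556) x1=(-1.7842, 1.8322) x2=(-0.4127, 0.3517)
step 11: x0=(-1.5011, 0.8352) x1=(-1.8031, 1.8542) x2=(-0.3974, 0.3415)
step 12: x0=(-1.4898, 0.8146) x1=(-1.8221, 1.8763) x2=(-0.3821, 0.3313)
step 13: x0=(-1.4785, 0.7939) x1=(-1.8412, 1.8987) x2=(-0.3666, 0.3210)
step 14: x0=(-1.4673, 0.7732) x1=(-1.8603, 1.9213) x2=(-0.3511, 0.3107)
step 15: x0=(-1.4562, 0.7524) x1=(-1.8795, 1.9440) x2=(-0.3355, 0.3003)
step 16: x0=(-1.4452, 0.7315) x1=(-1.8988, 1.9668) x2=(-0.3198, 0.2899)
step 17: x0=(-1.4342, 0.7106) x1=(-1.9182, 1.9898) x2=(-0.3040, 0.2795)
step 18: x0=(-1.4234, 0.6896) x1=(-1.9376, 2.0129) x2=(-0.2881, 0.2690)
step 19: x0=(-1.4126, 0.6686) x1=(-1.9571, 2.0361) x2=(-0.2721, 0.2584)
step 20: x0=(-1.4019, 0.6475) x1=(-1.9766, 2.0595) x2=(-0.2560, 0.2478)
step 21: x0=(-1.3912, 0.6265) x1=(-1.9962, 2.0829) x2=(-0.2399, 0.2372)
step 22: x0=(-1.3807, 0.6054) x1=(-2.0159, 2.1065) x2=(-0.2237, 0.2265)
step 23: x0=(-1.3702, 0.5842) x1=(-2.0356, 2.1301) x2=(-0.2073, 0.2158)
step 24: x0=(-1.3599, 0.5631) x1=(-2.0553, 2.1538) x2=(-0.1909, 0.2051)
step 25: x0=(-1.3496, 0.5419) x1=(-2.0751, 2.1776) x2=(-0.1744, 0.1943)
step 26: x0=(-1.3394, 0.5207) x1=(-2.0950, 2.2015) x2=(-0.1578, 0.1835)
step 27: x0=(-1.3293, 0.4995) x1=(-2.1148, 2.2255) x2=(-0.1411, 0.1727)
step 28: x0=(-1.3193, 0.4783) x1=(-2.1348, 2.2495) x2=(-0.1244, 0.1618)
step 29: x0=(-1.3094, 0.4571) x1=(-2.1547, 2.2736) x2=(-0.1075, 0.1509)
step 30: x0=(-1.2996, 0.4358) x1=(-2.1747, 2.2977) x2=(-0.0906, 0.1400)
step 31: x0=(-1.2899, 0.4146) x1=(-2.1947, 2.3220) x2=(-0.0736, 0.1290)
step 32: x0=(-1.2803, 0.3933) x1=(-2.2148, 2.3462) x2=(-0.0565, 0.1180)

1.2544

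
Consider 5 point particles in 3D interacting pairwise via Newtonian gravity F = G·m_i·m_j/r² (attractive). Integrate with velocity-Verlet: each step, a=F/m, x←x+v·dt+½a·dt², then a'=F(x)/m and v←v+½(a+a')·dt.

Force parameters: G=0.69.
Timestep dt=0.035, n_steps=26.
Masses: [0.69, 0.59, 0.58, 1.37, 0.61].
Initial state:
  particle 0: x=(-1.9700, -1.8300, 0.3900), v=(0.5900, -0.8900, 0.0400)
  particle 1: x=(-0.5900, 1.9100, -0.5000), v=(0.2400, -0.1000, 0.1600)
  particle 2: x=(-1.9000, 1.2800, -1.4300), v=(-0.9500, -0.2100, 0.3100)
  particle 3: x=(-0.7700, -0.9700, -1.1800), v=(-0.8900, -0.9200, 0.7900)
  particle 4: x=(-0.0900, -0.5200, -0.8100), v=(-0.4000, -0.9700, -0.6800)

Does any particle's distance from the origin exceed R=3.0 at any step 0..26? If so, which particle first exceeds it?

step 0: x0=(-1.9700, -1.8300, 0.3900) x1=(-0.5900, 1.9100, -0.5000) x2=(-1.9000, 1.2800, -1.4300) x3=(-0.7700, -0.9700, -1.1800) x4=(-0.0900, -0.5200, -0.8100)
step 1: x0=(-1.9492, -1.8611, 0.3913) x1=(-0.5817, 1.9063, -0.4945) x2=(-1.9331, 1.2726, -1.4191) x3=(-0.8010, -1.0020, -1.1522) x4=(-0.1046, -0.5543, -0.8341)
step 2: x0=(-1.9283, -1.8919, 0.3923) x1=(-0.5735, 1.9024, -0.4890) x2=(-1.9660, 1.2649, -1.4080) x3=(-0.8315, -1.0336, -1.1240) x4=(-0.1205, -0.5892, -0.8587)
step 3: x0=(-1.9071, -1.9225, 0.3931) x1=(-0.5654, 1.8982, -0.4837) x2=(-1.9986, 1.2571, -1.3968) x3=(-0.8616, -1.0648, -1.0955) x4=(-0.1377, -0.6248, -0.8836)
step 4: x0=(-1.8857, -1.9529, 0.3935) x1=(-0.5574, 1.8937, -0.4785) x2=(-2.0310, 1.2491, -1.3855) x3=(-0.8912, -1.0956, -1.0668) x4=(-0.1563, -0.6611, -0.9089)
step 5: x0=(-1.8641, -1.9831, 0.3937) x1=(-0.5496, 1.8889, -0.4734) x2=(-2.0631, 1.2409, -1.3740) x3=(-0.9204, -1.1260, -1.0378) x4=(-0.1764, -0.6981, -0.9345)
step 6: x0=(-1.8423, -2.0131, 0.3936) x1=(-0.5419, 1.8838, -0.4684) x2=(-2.0950, 1.2325, -1.3624) x3=(-0.9491, -1.1561, -1.0086) x4=(-0.1979, -0.7358, -0.9602)
step 7: x0=(-1.8203, -2.0427, 0.3932) x1=(-0.5343, 1.8785, -0.4635) x2=(-2.1267, 1.2240, -1.3507) x3=(-0.9773, -1.1857, -0.9793) x4=(-0.2208, -0.7742, -0.9859)
step 8: x0=(-1.7980, -2.0722, 0.3925) x1=(-0.5269, 1.8729, -0.4586) x2=(-2.1581, 1.2152, -1.3389) x3=(-1.0049, -1.2150, -0.9498) x4=(-0.2453, -0.8133, -1.0115)
step 9: x0=(-1.7755, -2.1013, 0.3914) x1=(-0.5196, 1.8671, -0.4539) x2=(-2.1893, 1.2063, -1.3270) x3=(-1.0321, -1.2440, -0.9202) x4=(-0.2712, -0.8531, -1.0370)
step 10: x0=(-1.7528, -2.1302, 0.3899) x1=(-0.5124, 1.8610, -0.4492) x2=(-2.2204, 1.1972, -1.3150) x3=(-1.0587, -1.2726, -0.8906) x4=(-0.2986, -0.8935, -1.0621)
step 11: x0=(-1.7299, -2.1587, 0.3880) x1=(-0.5053, 1.8547, -0.4446) x2=(-2.2511, 1.1879, -1.3029) x3=(-1.0849, -1.3009, -0.8610) x4=(-0.3274, -0.9345, -1.0870)
step 12: x0=(-1.7067, -2.1869, 0.3858) x1=(-0.4984, 1.8482, -0.4401) x2=(-2.2817, 1.1784, -1.2907) x3=(-1.1105, -1.3290, -0.8314) x4=(-0.3577, -0.9761, -1.1113)
step 13: x0=(-1.6834, -2.2148, 0.3831) x1=(-0.4915, 1.8414, -0.4356) x2=(-2.3121, 1.1688, -1.2784) x3=(-1.1357, -1.3568, -0.8018) x4=(-0.3894, -1.0183, -1.1351)
step 14: x0=(-1.6598, -2.2423, 0.3800) x1=(-0.4848, 1.8344, -0.4312) x2=(-2.3423, 1.1590, -1.2660) x3=(-1.1605, -1.3844, -0.7723) x4=(-0.4225, -1.0610, -1.1582)
step 15: x0=(-1.6359, -2.2694, 0.3764) x1=(-0.4783, 1.8271, -0.4268) x2=(-2.3722, 1.1490, -1.2535) x3=(-1.1848, -1.4118, -0.7429) x4=(-0.4568, -1.1042, -1.1807)
step 16: x0=(-1.6119, -2.2961, 0.3724) x1=(-0.4718, 1.8197, -0.4226) x2=(-2.4020, 1.1388, -1.2409) x3=(-1.2086, -1.4390, -0.7136) x4=(-0.4924, -1.1478, -1.2023)
step 17: x0=(-1.5877, -2.3224, 0.3678) x1=(-0.4654, 1.8120, -0.4183) x2=(-2.4316, 1.1285, -1.2283) x3=(-1.2321, -1.4661, -0.6845) x4=(-0.5291, -1.1919, -1.2232)
step 18: x0=(-1.5632, -2.3482, 0.3627) x1=(-0.4592, 1.8042, -0.4141) x2=(-2.4610, 1.1180, -1.2156) x3=(-1.2553, -1.4932, -0.6554) x4=(-0.5670, -1.2363, -1.2431)
step 19: x0=(-1.5386, -2.3735, 0.3570) x1=(-0.4531, 1.7961, -0.4100) x2=(-2.4902, 1.1073, -1.2028) x3=(-1.2781, -1.5201, -0.6265) x4=(-0.6059, -1.2810, -1.2621)
step 20: x0=(-1.5138, -2.3983, 0.3508) x1=(-0.4471, 1.7878, -0.4059) x2=(-2.5192, 1.0965, -1.1899) x3=(-1.3005, -1.5471, -0.5978) x4=(-0.6458, -1.3260, -1.2802)
step 21: x0=(-1.4889, -2.4225, 0.3439) x1=(-0.4413, 1.7793, -0.4019) x2=(-2.5481, 1.0855, -1.1770) x3=(-1.3227, -1.5740, -0.5692) x4=(-0.6865, -1.3713, -1.2973)
step 22: x0=(-1.4638, -2.4461, 0.3364) x1=(-0.4355, 1.7707, -0.3979) x2=(-2.5767, 1.0743, -1.1640) x3=(-1.3446, -1.6010, -0.5407) x4=(-0.7282, -1.4168, -1.3134)
step 23: x0=(-1.4385, -2.4691, 0.3282) x1=(-0.4299, 1.7618, -0.3939) x2=(-2.6052, 1.0630, -1.1509) x3=(-1.3662, -1.6281, -0.5123) x4=(-0.7706, -1.4625, -1.3285)
step 24: x0=(-1.4132, -2.4914, 0.3194) x1=(-0.4243, 1.7527, -0.3900) x2=(-2.6336, 1.0515, -1.1377) x3=(-1.3876, -1.6554, -0.4841) x4=(-0.8137, -1.5083, -1.3426)
step 25: x0=(-1.3879, -2.5129, 0.3098) x1=(-0.4189, 1.7435, -0.3861) x2=(-2.6617, 1.0399, -1.1245) x3=(-1.4087, -1.6828, -0.4559) x4=(-0.8575, -1.5543, -1.3557)
step 26: x0=(-1.3625, -2.5337, 0.2995) x1=(-0.4136, 1.7341, -0.3823) x2=(-2.6897, 1.0281, -1.1113) x3=(-1.4296, -1.7103, -0.4278) x4=(-0.9018, -1.6004, -1.3678)

yes, particle 2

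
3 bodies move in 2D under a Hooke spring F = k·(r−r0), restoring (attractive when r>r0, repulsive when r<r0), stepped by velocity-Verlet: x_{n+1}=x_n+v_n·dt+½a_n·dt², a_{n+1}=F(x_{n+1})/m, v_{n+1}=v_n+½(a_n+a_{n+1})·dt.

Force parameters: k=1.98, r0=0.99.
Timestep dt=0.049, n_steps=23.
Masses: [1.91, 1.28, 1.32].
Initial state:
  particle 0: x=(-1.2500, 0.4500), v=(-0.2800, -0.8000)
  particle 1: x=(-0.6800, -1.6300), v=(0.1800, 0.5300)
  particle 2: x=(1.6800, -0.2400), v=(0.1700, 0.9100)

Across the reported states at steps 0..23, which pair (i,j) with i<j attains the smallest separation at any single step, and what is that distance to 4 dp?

step 0: x0=(-1.2500, 0.4500) x1=(-0.6800, -1.6300) x2=(1.6800, -0.2400)
step 1: x0=(-1.2609, 0.4088) x1=(-0.6690, -1.6003) x2=(1.6821, -0.1962)
step 2: x0=(-1.2661, 0.3640) x1=(-0.6535, -1.5633) x2=(1.6716, -0.1541)
step 3: x0=(-1.2656, 0.3159) x1=(-0.6337, -1.5194) x2=(1.6488, -0.1140)
step 4: x0=(-1.2596, 0.2648) x1=(-0.6097, -1.4688) x2=(1.6138, -0.0761)
step 5: x0=(-1.2481, 0.2111) x1=(-0.5817, -1.4120) x2=(1.5670, -0.0405)
step 6: x0=(-1.2313, 0.1553) x1=(-0.5499, -1.3494) x2=(1.5089, -0.0074)
step 7: x0=(-1.2095, 0.0977) x1=(-0.5145, -1.2817) x2=(1.4401, 0.0233)
step 8: x0=(-1.1829, 0.0388) x1=(-0.4759, -1.2093) x2=(1.3612, 0.0514)
step 9: x0=(-1.1519, -0.0210) x1=(-0.4343, -1.1328) x2=(1.2731, 0.0769)
step 10: x0=(-1.1169, -0.0815) x1=(-0.3900, -1.0530) x2=(1.1765, 0.1000)
step 11: x0=(-1.0783, -0.1421) x1=(-0.3434, -0.9704) x2=(1.0724, 0.1206)
step 12: x0=(-1.0366, -0.2025) x1=(-0.2947, -0.8856) x2=(0.9619, 0.1390)
step 13: x0=(-0.9923, -0.2626) x1=(-0.2442, -0.7993) x2=(0.8459, 0.1553)
step 14: x0=(-0.9460, -0.3221) x1=(-0.1922, -0.7121) x2=(0.7256, 0.1698)
step 15: x0=(-0.8982, -0.3809) x1=(-0.1390, -0.6243) x2=(0.6019, 0.1828)
step 16: x0=(-0.8494, -0.4390) x1=(-0.0849, -0.5365) x2=(0.4758, 0.1948)
step 17: x0=(-0.8001, -0.4965) x1=(-0.0301, -0.4490) x2=(0.3484, 0.2062)
step 18: x0=(-0.7506, -0.5536) x1=(0.0250, -0.3622) x2=(0.2203, 0.2177)
step 19: x0=(-0.7011, -0.6104) x1=(0.0804, -0.2766) x2=(0.0919, 0.2299)
step 20: x0=(-0.6516, -0.6670) x1=(0.1363, -0.1925) x2=(-0.0368, 0.2434)
step 21: x0=(-0.6021, -0.7235) x1=(0.1930, -0.1101) x2=(-0.1664, 0.2584)
step 22: x0=(-0.5525, -0.7799) x1=(0.2510, -0.0290) x2=(-0.2974, 0.2743)
step 23: x0=(-0.5026, -0.8357) x1=(0.3099, 0.0511) x2=(-0.4296, 0.2904)

pair (1,2), distance 0.4691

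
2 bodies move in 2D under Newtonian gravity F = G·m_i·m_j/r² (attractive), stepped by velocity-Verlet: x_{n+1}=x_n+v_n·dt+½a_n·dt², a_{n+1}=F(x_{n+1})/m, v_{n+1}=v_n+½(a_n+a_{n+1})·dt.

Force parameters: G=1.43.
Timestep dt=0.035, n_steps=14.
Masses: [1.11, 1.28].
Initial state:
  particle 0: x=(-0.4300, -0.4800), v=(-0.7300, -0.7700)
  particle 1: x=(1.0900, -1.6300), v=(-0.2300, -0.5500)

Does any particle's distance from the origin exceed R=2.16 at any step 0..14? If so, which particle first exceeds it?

no

step 0: x0=(-0.4300, -0.4800) x1=(1.0900, -1.6300)
step 1: x0=(-0.4553, -0.5071) x1=(1.0817, -1.6491)
step 2: x0=(-0.4801, -0.5346) x1=(1.0730, -1.6679)
step 3: x0=(-0.5044, -0.5625) x1=(1.0639, -1.6863)
step 4: x0=(-0.5283, -0.5907) x1=(1.0544, -1.7045)
step 5: x0=(-0.5516, -0.6193) x1=(1.0444, -1.7223)
step 6: x0=(-0.5745, -0.6482) x1=(1.0340, -1.7399)
step 7: x0=(-0.5968, -0.6774) x1=(1.0232, -1.7572)
step 8: x0=(-0.6187, -0.7069) x1=(1.0120, -1.7742)
step 9: x0=(-0.6401, -0.7368) x1=(1.0003, -1.7909)
step 10: x0=(-0.6610, -0.7670) x1=(0.9882, -1.8073)
step 11: x0=(-0.6813, -0.7975) x1=(0.9757, -1.8235)
step 12: x0=(-0.7012, -0.8283) x1=(0.9627, -1.8394)
step 13: x0=(-0.7206, -0.8595) x1=(0.9493, -1.8550)
step 14: x0=(-0.7395, -0.8909) x1=(0.9355, -1.8704)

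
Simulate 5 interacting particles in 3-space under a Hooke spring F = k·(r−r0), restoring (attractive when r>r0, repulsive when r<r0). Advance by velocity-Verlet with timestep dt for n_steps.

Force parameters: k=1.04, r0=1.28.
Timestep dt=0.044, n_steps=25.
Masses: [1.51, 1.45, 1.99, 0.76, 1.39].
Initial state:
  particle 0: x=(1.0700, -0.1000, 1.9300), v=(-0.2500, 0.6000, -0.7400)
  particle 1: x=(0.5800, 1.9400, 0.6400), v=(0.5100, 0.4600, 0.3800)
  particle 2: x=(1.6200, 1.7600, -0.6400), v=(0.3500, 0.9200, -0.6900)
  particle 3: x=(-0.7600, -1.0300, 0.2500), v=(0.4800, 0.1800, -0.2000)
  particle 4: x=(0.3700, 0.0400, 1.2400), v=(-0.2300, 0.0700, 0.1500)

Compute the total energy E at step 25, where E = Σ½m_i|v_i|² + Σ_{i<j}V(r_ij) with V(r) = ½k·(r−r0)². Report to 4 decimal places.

13.5807

step 0: x0=(1.0700, -0.1000, 1.9300) x1=(0.5800, 1.9400, 0.6400) x2=(1.6200, 1.7600, -0.6400) x3=(-0.7600, -1.0300, 0.2500) x4=(0.3700, 0.0400, 1.2400)
step 1: x0=(1.0586, -0.0725, 1.8955) x1=(0.6021, 1.9578, 0.6569) x2=(1.6340, 1.7985, -0.6686) x3=(-0.7340, -1.0162, 0.2423) x4=(0.3600, 0.0441, 1.2453)
step 2: x0=(1.0464, -0.0430, 1.8574) x1=(0.6237, 1.9707, 0.6742) x2=(1.6450, 1.8331, -0.6936) x3=(-0.6984, -0.9905, 0.2367) x4=(0.3504, 0.0501, 1.2481)
step 3: x0=(1.0336, -0.0114, 1.8157) x1=(0.6446, 1.9788, 0.6916) x2=(1.6532, 1.8636, -0.7150) x3=(-0.6534, -0.9530, 0.2331) x4=(0.3412, 0.0583, 1.2481)
step 4: x0=(1.0204, 0.0222, 1.7706) x1=(0.6649, 1.9822, 0.7092) x2=(1.6583, 1.8901, -0.7328) x3=(-0.5995, -0.9040, 0.2313) x4=(0.3324, 0.0687, 1.2456)
step 5: x0=(1.0070, 0.0579, 1.7223) x1=(0.6845, 1.9810, 0.7267) x2=(1.6606, 1.9126, -0.7468) x3=(-0.5370, -0.8438, 0.2311) x4=(0.3241, 0.0812, 1.2404)
step 6: x0=(0.9934, 0.0955, 1.6709) x1=(0.7035, 1.9754, 0.7440) x2=(1.6600, 1.9311, -0.7571) x3=(-0.4665, -0.7728, 0.2324) x4=(0.3163, 0.0960, 1.2326)
step 7: x0=(0.9799, 0.1351, 1.6166) x1=(0.7220, 1.9656, 0.7611) x2=(1.6565, 1.9457, -0.7637) x3=(-0.3886, -0.6917, 0.2349) x4=(0.3090, 0.1131, 1.2222)
step 8: x0=(0.9666, 0.1766, 1.5597) x1=(0.7398, 1.9520, 0.7779) x2=(1.6503, 1.9565, -0.7667) x3=(-0.3040, -0.6010, 0.2382) x4=(0.3024, 0.1325, 1.2095)
step 9: x0=(0.9538, 0.2199, 1.5004) x1=(0.7572, 1.9346, 0.7942) x2=(1.6414, 1.9635, -0.7662) x3=(-0.2134, -0.5017, 0.2421) x4=(0.2963, 0.1542, 1.1944)
step 10: x0=(0.9416, 0.2650, 1.4388) x1=(0.7740, 1.9140, 0.8100) x2=(1.6299, 1.9670, -0.7621) x3=(-0.1174, -0.3944, 0.2461) x4=(0.2909, 0.1782, 1.1772)
step 11: x0=(0.9302, 0.3119, 1.3752) x1=(0.7905, 1.8905, 0.8252) x2=(1.6160, 1.9672, -0.7546) x3=(-0.0170, -0.2801, 0.2498) x4=(0.2860, 0.2043, 1.1581)
step 12: x0=(0.9197, 0.3604, 1.3099) x1=(0.8066, 1.8644, 0.8397) x2=(1.5998, 1.9641, -0.7439) x3=(0.0872, -0.1597, 0.2529) x4=(0.2818, 0.2326, 1.1373)
step 13: x0=(0.9103, 0.4105, 1.2430) x1=(0.8224, 1.8362, 0.8534) x2=(1.5815, 1.9579, -0.7300) x3=(0.1944, -0.0342, 0.2548) x4=(0.2780, 0.2629, 1.1150)
step 14: x0=(0.9021, 0.4621, 1.1750) x1=(0.8380, 1.8062, 0.8664) x2=(1.5611, 1.9490, -0.7131) x3=(0.3042, 0.0957, 0.2551) x4=(0.2747, 0.2951, 1.0915)
step 15: x0=(0.8953, 0.5150, 1.1059) x1=(0.8535, 1.7749, 0.8787) x2=(1.5390, 1.9376, -0.6935) x3=(0.4158, 0.2290, 0.2534) x4=(0.2717, 0.3289, 1.0669)
step 16: x0=(0.8898, 0.5691, 1.0360) x1=(0.8689, 1.7428, 0.8902) x2=(1.5151, 1.9238, -0.6712) x3=(0.5289, 0.3649, 0.2492) x4=(0.2687, 0.3642, 1.0416)
step 17: x0=(0.8856, 0.6243, 0.9656) x1=(0.8844, 1.7102, 0.9010) x2=(1.4899, 1.9079, -0.6465) x3=(0.6431, 0.5028, 0.2424) x4=(0.2658, 0.4007, 1.0156)
step 18: x0=(0.8828, 0.6803, 0.8949) x1=(0.8998, 1.6776, 0.9113) x2=(1.4633, 1.8903, -0.6197) x3=(0.7581, 0.6421, 0.2328) x4=(0.2628, 0.4380, 0.9889)
step 19: x0=(0.8812, 0.7369, 0.8241) x1=(0.9155, 1.6453, 0.9211) x2=(1.4356, 1.8712, -0.5910) x3=(0.8737, 0.7822, 0.2203) x4=(0.2596, 0.4762, 0.9617)
step 20: x0=(0.8805, 0.7937, 0.7535) x1=(0.9312, 1.6137, 0.9307) x2=(1.4071, 1.8509, -0.5607) x3=(0.9899, 0.9227, 0.2049) x4=(0.2562, 0.5149, 0.9339)
step 21: x0=(0.8804, 0.8504, 0.6829) x1=(0.9471, 1.5831, 0.9403) x2=(1.3777, 1.8296, -0.5291) x3=(1.1069, 1.0632, 0.1869) x4=(0.2527, 0.5540, 0.9055)
step 22: x0=(0.8807, 0.9067, 0.6123) x1=(0.9631, 1.5534, 0.9502) x2=(1.3478, 1.8077, -0.4964) x3=(1.2246, 1.2036, 0.1669) x4=(0.2492, 0.5936, 0.8765)
step 23: x0=(0.8812, 0.9625, 0.5415) x1=(0.9791, 1.5248, 0.9606) x2=(1.3173, 1.7853, -0.4631) x3=(1.3433, 1.3436, 0.1456) x4=(0.2456, 0.6335, 0.8468)
step 24: x0=(0.8816, 1.0176, 0.4703) x1=(0.9953, 1.4971, 0.9716) x2=(1.2864, 1.7627, -0.4294) x3=(1.4630, 1.4832, 0.1240) x4=(0.2421, 0.6737, 0.8167)
step 25: x0=(0.8820, 1.0720, 0.3986) x1=(1.0115, 1.4702, 0.9834) x2=(1.2548, 1.7401, -0.3958) x3=(1.5837, 1.6222, 0.1030) x4=(0.2388, 0.7142, 0.7859)
step 0 velocities: v0=(-0.2500, 0.6000, -0.7400) v1=(0.5100, 0.4600, 0.3800) v2=(0.3500, 0.9200, -0.6900) v3=(0.4800, 0.1800, -0.2000) v4=(-0.2300, 0.0700, 0.1500)
step 0: KE=2.7877, PE=10.7987, E=13.5864
step 25 velocities: v0=(0.0074, 1.2315, -1.6360) v1=(0.3716, -0.6058, 0.2764) v2=(-0.7242, -0.5167, 0.7637) v3=(2.7550, 3.1556, -0.4641) v4=(-0.0713, 0.9256, -0.7053)
step 25: KE=12.6502, PE=0.9305, E=13.5807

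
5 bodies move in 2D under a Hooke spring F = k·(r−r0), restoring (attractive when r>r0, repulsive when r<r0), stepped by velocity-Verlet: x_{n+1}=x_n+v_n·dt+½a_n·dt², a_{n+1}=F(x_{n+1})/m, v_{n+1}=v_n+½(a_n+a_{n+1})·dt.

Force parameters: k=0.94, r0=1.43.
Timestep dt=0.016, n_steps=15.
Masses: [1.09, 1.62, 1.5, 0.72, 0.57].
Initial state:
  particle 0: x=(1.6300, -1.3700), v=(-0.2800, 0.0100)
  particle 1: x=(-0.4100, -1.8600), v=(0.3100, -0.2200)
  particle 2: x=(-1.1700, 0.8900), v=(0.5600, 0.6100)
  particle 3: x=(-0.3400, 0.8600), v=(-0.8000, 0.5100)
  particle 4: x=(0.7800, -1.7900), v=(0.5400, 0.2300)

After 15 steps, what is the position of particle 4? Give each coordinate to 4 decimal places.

step 0: x0=(1.6300, -1.3700) x1=(-0.4100, -1.8600) x2=(-1.1700, 0.8900) x3=(-0.3400, 0.8600) x4=(0.7800, -1.7900)
step 1: x0=(1.6252, -1.3696) x1=(-0.4050, -1.8633) x2=(-1.1608, 0.8994) x3=(-0.3524, 0.8675) x4=(0.7882, -1.7858)
step 2: x0=(1.6198, -1.3685) x1=(-0.4001, -1.8662) x2=(-1.1513, 0.9082) x3=(-0.3641, 0.8738) x4=(0.7957, -1.7804)
step 3: x0=(1.6137, -1.3669) x1=(-0.3951, -1.8687) x2=(-1.1413, 0.9162) x3=(-0.3751, 0.8787) x4=(0.8023, -1.7739)
step 4: x0=(1.6070, -1.3648) x1=(-0.3901, -1.8707) x2=(-1.1309, 0.9236) x3=(-0.3853, 0.8824) x4=(0.8081, -1.7663)
step 5: x0=(1.5996, -1.3620) x1=(-0.3851, -1.8723) x2=(-1.1201, 0.9303) x3=(-0.3947, 0.8848) x4=(0.8131, -1.7576)
step 6: x0=(1.5917, -1.3587) x1=(-0.3801, -1.8735) x2=(-1.1090, 0.9363) x3=(-0.4033, 0.8858) x4=(0.8173, -1.7477)
step 7: x0=(1.5831, -1.3548) x1=(-0.3751, -1.8743) x2=(-1.0975, 0.9416) x3=(-0.4111, 0.8856) x4=(0.8206, -1.7368)
step 8: x0=(1.5740, -1.3502) x1=(-0.3702, -1.8746) x2=(-1.0856, 0.9462) x3=(-0.4181, 0.8840) x4=(0.8231, -1.7247)
step 9: x0=(1.5643, -1.3452) x1=(-0.3652, -1.8745) x2=(-1.0733, 0.9502) x3=(-0.4243, 0.8812) x4=(0.8247, -1.7115)
step 10: x0=(1.5540, -1.3395) x1=(-0.3602, -1.8740) x2=(-1.0607, 0.9534) x3=(-0.4297, 0.8771) x4=(0.8255, -1.6973)
step 11: x0=(1.5431, -1.3332) x1=(-0.3553, -1.8731) x2=(-1.0477, 0.9560) x3=(-0.4342, 0.8717) x4=(0.8254, -1.6820)
step 12: x0=(1.5317, -1.3264) x1=(-0.3504, -1.8717) x2=(-1.0344, 0.9580) x3=(-0.4379, 0.8650) x4=(0.8245, -1.6656)
step 13: x0=(1.5197, -1.3190) x1=(-0.3454, -1.8699) x2=(-1.0208, 0.9593) x3=(-0.4408, 0.8570) x4=(0.8227, -1.6482)
step 14: x0=(1.5072, -1.3110) x1=(-0.3406, -1.8677) x2=(-1.0068, 0.9599) x3=(-0.4428, 0.8477) x4=(0.8201, -1.6298)
step 15: x0=(1.4942, -1.3025) x1=(-0.3357, -1.8650) x2=(-0.9926, 0.9599) x3=(-0.4440, 0.8373) x4=(0.8166, -1.6103)

(0.8166, -1.6103)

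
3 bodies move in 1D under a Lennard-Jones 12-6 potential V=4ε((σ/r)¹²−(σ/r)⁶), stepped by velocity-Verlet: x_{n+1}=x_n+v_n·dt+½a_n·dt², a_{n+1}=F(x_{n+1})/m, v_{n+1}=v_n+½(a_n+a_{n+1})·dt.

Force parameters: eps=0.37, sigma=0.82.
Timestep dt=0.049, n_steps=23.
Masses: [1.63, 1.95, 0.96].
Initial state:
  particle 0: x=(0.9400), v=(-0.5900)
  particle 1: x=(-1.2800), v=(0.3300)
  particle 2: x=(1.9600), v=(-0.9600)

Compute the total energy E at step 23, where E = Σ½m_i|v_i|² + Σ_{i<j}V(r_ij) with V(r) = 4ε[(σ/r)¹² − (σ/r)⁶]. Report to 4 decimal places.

step 0: x0=(0.9400) x1=(-1.2800) x2=(1.9600)
step 1: x0=(0.9119) x1=(-1.2638) x2=(1.9116)
step 2: x0=(0.8853) x1=(-1.2476) x2=(1.8606)
step 3: x0=(0.8601) x1=(-1.2314) x2=(1.8072)
step 4: x0=(0.8358) x1=(-1.2152) x2=(1.7522)
step 5: x0=(0.8112) x1=(-1.1989) x2=(1.6976)
step 6: x0=(0.7843) x1=(-1.1827) x2=(1.6469)
step 7: x0=(0.7520) x1=(-1.1663) x2=(1.6053)
step 8: x0=(0.7128) x1=(-1.1500) x2=(1.5755)
step 9: x0=(0.6682) x1=(-1.1336) x2=(1.5547)
step 10: x0=(0.6211) x1=(-1.1172) x2=(1.5378)
step 11: x0=(0.5739) x1=(-1.1006) x2=(1.5213)
step 12: x0=(0.5274) x1=(-1.0840) x2=(1.5031)
step 13: x0=(0.4822) x1=(-1.0673) x2=(1.4826)
step 14: x0=(0.4384) x1=(-1.0504) x2=(1.4594)
step 15: x0=(0.3959) x1=(-1.0333) x2=(1.4336)
step 16: x0=(0.3547) x1=(-1.0160) x2=(1.4050)
step 17: x0=(0.3147) x1=(-0.9983) x2=(1.3738)
step 18: x0=(0.2756) x1=(-0.9802) x2=(1.3400)
step 19: x0=(0.2374) x1=(-0.9615) x2=(1.3036)
step 20: x0=(0.1998) x1=(-0.9420) x2=(1.2647)
step 21: x0=(0.1625) x1=(-0.9216) x2=(1.2233)
step 22: x0=(0.1253) x1=(-0.9000) x2=(1.1792)
step 23: x0=(0.0880) x1=(-0.8770) x2=(1.1325)
step 0 velocities: v0=(-0.5900) v1=(0.3300) v2=(-0.9600)
step 0: KE=0.8322, PE=-0.2958, E=0.5364
step 23 velocities: v0=(-0.7571) v1=(0.4798) v2=(-0.9805)
step 23: KE=1.1531, PE=-0.6196, E=0.5335

0.5335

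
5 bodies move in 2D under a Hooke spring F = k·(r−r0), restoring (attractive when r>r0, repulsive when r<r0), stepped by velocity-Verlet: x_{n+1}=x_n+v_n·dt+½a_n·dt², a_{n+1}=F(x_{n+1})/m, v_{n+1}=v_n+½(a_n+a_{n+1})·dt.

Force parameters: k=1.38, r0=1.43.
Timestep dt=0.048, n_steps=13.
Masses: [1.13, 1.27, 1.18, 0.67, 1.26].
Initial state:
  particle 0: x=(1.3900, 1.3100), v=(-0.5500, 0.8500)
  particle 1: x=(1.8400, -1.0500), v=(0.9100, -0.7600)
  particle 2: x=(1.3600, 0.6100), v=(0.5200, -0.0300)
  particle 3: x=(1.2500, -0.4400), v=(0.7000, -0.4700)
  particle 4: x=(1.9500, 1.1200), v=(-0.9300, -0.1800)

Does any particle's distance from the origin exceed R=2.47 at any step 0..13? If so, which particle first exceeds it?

step 0: x0=(1.3900, 1.3100) x1=(1.8400, -1.0500) x2=(1.3600, 0.6100) x3=(1.2500, -0.4400) x4=(1.9500, 1.1200)
step 1: x0=(1.3627, 1.3504) x1=(1.8839, -1.0845) x2=(1.3844, 0.6071) x3=(1.2829, -0.4611) x4=(1.9068, 1.1103)
step 2: x0=(1.3339, 1.3897) x1=(1.9280, -1.1147) x2=(1.4079, 0.6012) x3=(1.3143, -0.4789) x4=(1.8665, 1.0984)
step 3: x0=(1.3035, 1.4275) x1=(1.9721, -1.1403) x2=(1.4305, 0.5920) x3=(1.3441, -0.4934) x4=(1.8292, 1.0844)
step 4: x0=(1.2719, 1.4635) x1=(2.0159, -1.1610) x2=(1.4523, 0.5795) x3=(1.3724, -0.5044) x4=(1.7949, 1.0683)
step 5: x0=(1.2394, 1.4972) x1=(2.0592, -1.1765) x2=(1.4736, 0.5638) x3=(1.3989, -0.5118) x4=(1.7633, 1.0502)
step 6: x0=(1.2062, 1.5282) x1=(2.1018, -1.1866) x2=(1.4944, 0.5446) x3=(1.4237, -0.5156) x4=(1.7345, 1.0304)
step 7: x0=(1.1726, 1.5561) x1=(2.1434, -1.1911) x2=(1.5149, 0.5223) x3=(1.4465, -0.5159) x4=(1.7082, 1.0089)
step 8: x0=(1.1391, 1.5805) x1=(2.1839, -1.1901) x2=(1.5352, 0.4969) x3=(1.4673, -0.5129) x4=(1.6843, 0.9860)
step 9: x0=(1.1060, 1.6009) x1=(2.2231, -1.1833) x2=(1.5554, 0.4685) x3=(1.4861, -0.5068) x4=(1.6626, 0.9620)
step 10: x0=(1.0736, 1.6171) x1=(2.2608, -1.1709) x2=(1.5758, 0.4376) x3=(1.5026, -0.4979) x4=(1.6428, 0.9371)
step 11: x0=(1.0422, 1.6287) x1=(2.2968, -1.1530) x2=(1.5965, 0.4043) x3=(1.5167, -0.4866) x4=(1.6247, 0.9116)
step 12: x0=(1.0121, 1.6354) x1=(2.3311, -1.1296) x2=(1.6175, 0.3691) x3=(1.5284, -0.4733) x4=(1.6082, 0.8858)
step 13: x0=(0.9837, 1.6370) x1=(2.3635, -1.1010) x2=(1.6391, 0.3324) x3=(1.5375, -0.4585) x4=(1.5929, 0.8598)

yes, particle 1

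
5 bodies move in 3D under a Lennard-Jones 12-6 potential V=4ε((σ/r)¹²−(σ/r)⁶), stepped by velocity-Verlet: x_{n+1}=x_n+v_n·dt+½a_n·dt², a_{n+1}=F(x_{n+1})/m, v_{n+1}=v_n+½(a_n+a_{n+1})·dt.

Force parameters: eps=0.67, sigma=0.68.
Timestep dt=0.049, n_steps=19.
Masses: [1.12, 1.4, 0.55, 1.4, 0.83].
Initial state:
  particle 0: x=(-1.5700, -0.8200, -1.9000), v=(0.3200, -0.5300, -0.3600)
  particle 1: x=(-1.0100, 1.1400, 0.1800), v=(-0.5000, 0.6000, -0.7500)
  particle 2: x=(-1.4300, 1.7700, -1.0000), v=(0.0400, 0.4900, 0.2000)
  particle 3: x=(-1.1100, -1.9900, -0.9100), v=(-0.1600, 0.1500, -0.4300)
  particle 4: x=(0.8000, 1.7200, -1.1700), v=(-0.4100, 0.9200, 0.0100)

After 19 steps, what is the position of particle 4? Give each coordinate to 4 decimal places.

(0.4111, 2.5753, -1.1587)

step 0: x0=(-1.5700, -0.8200, -1.9000) x1=(-1.0100, 1.1400, 0.1800) x2=(-1.4300, 1.7700, -1.0000) x3=(-1.1100, -1.9900, -0.9100) x4=(0.8000, 1.7200, -1.1700)
step 1: x0=(-1.5543, -0.8460, -1.9176) x1=(-1.0345, 1.1695, 0.1431) x2=(-1.4279, 1.7939, -0.9899) x3=(-1.1179, -1.9826, -0.9311) x4=(0.7799, 1.7651, -1.1695)
step 2: x0=(-1.5386, -0.8721, -1.9351) x1=(-1.0592, 1.1991, 0.1060) x2=(-1.4256, 1.8173, -0.9792) x3=(-1.1257, -1.9751, -0.9523) x4=(0.7598, 1.8102, -1.1690)
step 3: x0=(-1.5228, -0.8984, -1.9525) x1=(-1.0839, 1.2289, 0.0685) x2=(-1.4229, 1.8403, -0.9676) x3=(-1.1337, -1.9676, -0.9735) x4=(0.7396, 1.8552, -1.1685)
step 4: x0=(-1.5069, -0.9247, -1.9698) x1=(-1.1088, 1.2589, 0.0306) x2=(-1.4199, 1.8626, -0.9548) x3=(-1.1416, -1.9599, -0.9949) x4=(0.7194, 1.9003, -1.1680)
step 5: x0=(-1.4910, -0.9513, -1.9869) x1=(-1.1338, 1.2894, -0.0079) x2=(-1.4163, 1.8840, -0.9406) x3=(-1.1496, -1.9521, -1.0164) x4=(0.6992, 1.9454, -1.1674)
step 6: x0=(-1.4751, -0.9780, -2.0038) x1=(-1.1591, 1.3203, -0.0473) x2=(-1.4121, 1.9041, -0.9243) x3=(-1.1577, -1.9441, -1.0380) x4=(0.6789, 1.9904, -1.1669)
step 7: x0=(-1.4591, -1.0049, -2.0205) x1=(-1.1847, 1.3520, -0.0877) x2=(-1.4070, 1.9222, -0.9051) x3=(-1.1658, -1.9360, -1.0598) x4=(0.6586, 2.0355, -1.1663)
step 8: x0=(-1.4430, -1.0320, -2.0370) x1=(-1.2107, 1.3848, -0.1298) x2=(-1.4008, 1.9377, -0.8821) x3=(-1.1740, -1.9277, -1.0818) x4=(0.6383, 2.0805, -1.1658)
step 9: x0=(-1.4268, -1.0595, -2.0532) x1=(-1.2373, 1.4192, -0.1740) x2=(-1.3932, 1.9489, -0.8533) x3=(-1.1822, -1.9191, -1.1040) x4=(0.6179, 2.1255, -1.1652)
step 10: x0=(-1.4105, -1.0873, -2.0689) x1=(-1.2645, 1.4559, -0.2213) x2=(-1.3837, 1.9542, -0.8170) x3=(-1.1906, -1.9103, -1.1266) x4=(0.5975, 2.1706, -1.1646)
step 11: x0=(-1.3941, -1.1155, -2.0843) x1=(-1.2922, 1.4942, -0.2703) x2=(-1.3733, 1.9557, -0.7761) x3=(-1.1990, -1.9011, -1.1495) x4=(0.5770, 2.2156, -1.1640)
step 12: x0=(-1.3776, -1.1441, -2.0990) x1=(-1.3161, 1.5117, -0.2967) x2=(-1.3721, 2.0099, -0.7929) x3=(-1.2075, -1.8916, -1.1728) x4=(0.5565, 2.2606, -1.1634)
step 13: x0=(-1.3609, -1.1733, -2.1131) x1=(-1.3385, 1.5159, -0.3097) x2=(-1.3746, 2.0983, -0.8438) x3=(-1.2161, -1.8816, -1.1967) x4=(0.5359, 2.3056, -1.1628)
step 14: x0=(-1.3442, -1.2031, -2.1264) x1=(-1.3611, 1.5220, -0.3246) x2=(-1.3768, 2.1815, -0.8900) x3=(-1.2248, -1.8712, -1.2213) x4=(0.5153, 2.3506, -1.1621)
step 15: x0=(-1.3273, -1.2337, -2.1386) x1=(-1.3837, 1.5312, -0.3420) x2=(-1.3788, 2.2571, -0.9296) x3=(-1.2336, -1.8601, -1.2467) x4=(0.4946, 2.3955, -1.1615)
step 16: x0=(-1.3102, -1.2652, -2.1495) x1=(-1.4063, 1.5427, -0.3614) x2=(-1.3807, 2.3267, -0.9644) x3=(-1.2425, -1.8482, -1.2731) x4=(0.4738, 2.4405, -1.1608)
step 17: x0=(-1.2930, -1.2979, -2.1588) x1=(-1.4288, 1.5561, -0.3822) x2=(-1.3826, 2.3915, -0.9955) x3=(-1.2515, -1.8355, -1.3009) x4=(0.4530, 2.4854, -1.1601)
step 18: x0=(-1.2758, -1.3318, -2.1658) x1=(-1.4512, 1.5709, -0.4040) x2=(-1.3847, 2.4528, -1.0240) x3=(-1.2607, -1.8217, -1.3304) x4=(0.4321, 2.5304, -1.1594)
step 19: x0=(-1.2584, -1.3674, -2.1701) x1=(-1.4736, 1.5869, -0.4267) x2=(-1.3869, 2.5111, -1.0505) x3=(-1.2698, -1.8066, -1.3621) x4=(0.4111, 2.5753, -1.1587)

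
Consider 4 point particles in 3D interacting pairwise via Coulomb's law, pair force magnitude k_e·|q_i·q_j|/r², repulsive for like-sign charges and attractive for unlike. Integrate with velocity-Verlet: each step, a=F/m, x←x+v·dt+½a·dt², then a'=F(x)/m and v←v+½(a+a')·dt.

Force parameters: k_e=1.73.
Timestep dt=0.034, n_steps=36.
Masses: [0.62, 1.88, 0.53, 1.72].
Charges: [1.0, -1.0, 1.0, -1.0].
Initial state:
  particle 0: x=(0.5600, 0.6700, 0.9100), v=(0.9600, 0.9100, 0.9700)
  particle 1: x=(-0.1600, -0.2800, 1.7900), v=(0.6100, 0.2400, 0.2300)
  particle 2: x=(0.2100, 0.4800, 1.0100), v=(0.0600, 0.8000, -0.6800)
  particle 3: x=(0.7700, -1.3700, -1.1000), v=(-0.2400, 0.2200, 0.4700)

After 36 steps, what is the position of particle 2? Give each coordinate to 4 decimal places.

(-1.5315, -0.5655, 1.1131)

step 0: x0=(0.5600, 0.6700, 0.9100) x1=(-0.1600, -0.2800, 1.7900) x2=(0.2100, 0.4800, 1.0100) x3=(0.7700, -1.3700, -1.1000)
step 1: x0=(0.6005, 0.7048, 0.9409) x1=(-0.1390, -0.2714, 1.7974) x2=(0.2021, 0.5009, 0.9904) x3=(0.7618, -1.3624, -1.0840)
step 2: x0=(0.6543, 0.7455, 0.9707) x1=(-0.1176, -0.2619, 1.8042) x2=(0.1770, 0.5113, 0.9744) x3=(0.7537, -1.3547, -1.0678)
step 3: x0=(0.7177, 0.7901, 1.0009) x1=(-0.0958, -0.2516, 1.8102) x2=(0.1393, 0.5137, 0.9601) x3=(0.7455, -1.3469, -1.0516)
step 4: x0=(0.7874, 0.8368, 1.0320) x1=(-0.0736, -0.2405, 1.8155) x2=(0.0929, 0.5100, 0.9469) x3=(0.7373, -1.3388, -1.0353)
step 5: x0=(0.8613, 0.8848, 1.0641) x1=(-0.0512, -0.2285, 1.8201) x2=(0.0406, 0.5014, 0.9348) x3=(0.7292, -1.3307, -1.0189)
step 6: x0=(0.9379, 0.9332, 1.0971) x1=(-0.0284, -0.2157, 1.8240) x2=(-0.0159, 0.4889, 0.9239) x3=(0.7210, -1.3224, -1.0024)
step 7: x0=(1.0164, 0.9818, 1.1309) x1=(-0.0055, -0.2020, 1.8272) x2=(-0.0753, 0.4729, 0.9143) x3=(0.7128, -1.3139, -0.9858)
step 8: x0=(1.0961, 1.0303, 1.1652) x1=(0.0176, -0.1876, 1.8297) x2=(-0.1365, 0.4537, 0.9063) x3=(0.7046, -1.3053, -0.9691)
step 9: x0=(1.1767, 1.0785, 1.2000) x1=(0.0408, -0.1725, 1.8315) x2=(-0.1990, 0.4318, 0.9000) x3=(0.6964, -1.2965, -0.9524)
step 10: x0=(1.2577, 1.1264, 1.2352) x1=(0.0640, -0.1566, 1.8326) x2=(-0.2621, 0.4073, 0.8954) x3=(0.6882, -1.2876, -0.9356)
step 11: x0=(1.3391, 1.1739, 1.2708) x1=(0.0871, -0.1401, 1.8330) x2=(-0.3253, 0.3804, 0.8925) x3=(0.6800, -1.2786, -0.9187)
step 12: x0=(1.4206, 1.2209, 1.3066) x1=(0.1101, -0.1230, 1.8328) x2=(-0.3882, 0.3516, 0.8914) x3=(0.6717, -1.2694, -0.9017)
step 13: x0=(1.5022, 1.2675, 1.3426) x1=(0.1329, -0.1053, 1.8320) x2=(-0.4505, 0.3208, 0.8920) x3=(0.6635, -1.2601, -0.8847)
step 14: x0=(1.5837, 1.3135, 1.3788) x1=(0.1556, -0.0872, 1.8307) x2=(-0.5119, 0.2885, 0.8942) x3=(0.6552, -1.2507, -0.8677)
step 15: x0=(1.6651, 1.3592, 1.4151) x1=(0.1779, -0.0685, 1.8288) x2=(-0.5723, 0.2547, 0.8978) x3=(0.6469, -1.2411, -0.8505)
step 16: x0=(1.7464, 1.4043, 1.4515) x1=(0.2001, -0.0495, 1.8264) x2=(-0.6314, 0.2198, 0.9029) x3=(0.6385, -1.2315, -0.8334)
step 17: x0=(1.8275, 1.4491, 1.4880) x1=(0.2219, -0.0302, 1.8237) x2=(-0.6891, 0.1838, 0.9091) x3=(0.6301, -1.2218, -0.8161)
step 18: x0=(1.9084, 1.4933, 1.5244) x1=(0.2434, -0.0105, 1.8206) x2=(-0.7455, 0.1469, 0.9164) x3=(0.6217, -1.2119, -0.7989)
step 19: x0=(1.9891, 1.5372, 1.5609) x1=(0.2647, 0.0094, 1.8172) x2=(-0.8003, 0.1093, 0.9247) x3=(0.6132, -1.2020, -0.7815)
step 20: x0=(2.0695, 1.5806, 1.5974) x1=(0.2856, 0.0295, 1.8135) x2=(-0.8537, 0.0711, 0.9337) x3=(0.6047, -1.1919, -0.7642)
step 21: x0=(2.1496, 1.6237, 1.6339) x1=(0.3063, 0.0499, 1.8097) x2=(-0.9057, 0.0325, 0.9434) x3=(0.5961, -1.1818, -0.7468)
step 22: x0=(2.2295, 1.6664, 1.6704) x1=(0.3267, 0.0704, 1.8056) x2=(-0.9561, -0.0066, 0.9537) x3=(0.5875, -1.1716, -0.7294)
step 23: x0=(2.3091, 1.7087, 1.7068) x1=(0.3469, 0.0910, 1.8014) x2=(-1.0052, -0.0460, 0.9644) x3=(0.5787, -1.1614, -0.7119)
step 24: x0=(2.3884, 1.7506, 1.7431) x1=(0.3668, 0.1118, 1.7971) x2=(-1.0528, -0.0856, 0.9755) x3=(0.5700, -1.1511, -0.6945)
step 25: x0=(2.4675, 1.7923, 1.7794) x1=(0.3865, 0.1327, 1.7928) x2=(-1.0991, -0.1254, 0.9868) x3=(0.5611, -1.1407, -0.6770)
step 26: x0=(2.5463, 1.8336, 1.8157) x1=(0.4060, 0.1537, 1.7883) x2=(-1.1442, -0.1653, 0.9983) x3=(0.5522, -1.1303, -0.6595)
step 27: x0=(2.6248, 1.8746, 1.8518) x1=(0.4253, 0.1747, 1.7839) x2=(-1.1879, -0.2053, 1.0100) x3=(0.5432, -1.1199, -0.6419)
step 28: x0=(2.7030, 1.9153, 1.8879) x1=(0.4444, 0.1959, 1.7794) x2=(-1.2304, -0.2454, 1.0217) x3=(0.5341, -1.1094, -0.6244)
step 29: x0=(2.7810, 1.9558, 1.9240) x1=(0.4633, 0.2171, 1.7750) x2=(-1.2718, -0.2855, 1.0334) x3=(0.5249, -1.0989, -0.6069)
step 30: x0=(2.8588, 1.9960, 1.9599) x1=(0.4821, 0.2385, 1.7706) x2=(-1.3120, -0.3256, 1.0451) x3=(0.5156, -1.0884, -0.5893)
step 31: x0=(2.9362, 2.0359, 1.9958) x1=(0.5008, 0.2598, 1.7662) x2=(-1.3511, -0.3658, 1.0568) x3=(0.5062, -1.0779, -0.5717)
step 32: x0=(3.0135, 2.0756, 2.0316) x1=(0.5194, 0.2813, 1.7619) x2=(-1.3892, -0.4058, 1.0683) x3=(0.4968, -1.0673, -0.5542)
step 33: x0=(3.0905, 2.1150, 2.0673) x1=(0.5378, 0.3028, 1.7576) x2=(-1.4263, -0.4459, 1.0798) x3=(0.4872, -1.0568, -0.5366)
step 34: x0=(3.1672, 2.1543, 2.1029) x1=(0.5561, 0.3244, 1.7534) x2=(-1.4623, -0.4858, 1.0911) x3=(0.4775, -1.0463, -0.5191)
step 35: x0=(3.2437, 2.1933, 2.1384) x1=(0.5743, 0.3460, 1.7493) x2=(-1.4974, -0.5257, 1.1022) x3=(0.4677, -1.0358, -0.5015)
step 36: x0=(3.3200, 2.2321, 2.1739) x1=(0.5925, 0.3677, 1.7453) x2=(-1.5315, -0.5655, 1.1131) x3=(0.4578, -1.0253, -0.4840)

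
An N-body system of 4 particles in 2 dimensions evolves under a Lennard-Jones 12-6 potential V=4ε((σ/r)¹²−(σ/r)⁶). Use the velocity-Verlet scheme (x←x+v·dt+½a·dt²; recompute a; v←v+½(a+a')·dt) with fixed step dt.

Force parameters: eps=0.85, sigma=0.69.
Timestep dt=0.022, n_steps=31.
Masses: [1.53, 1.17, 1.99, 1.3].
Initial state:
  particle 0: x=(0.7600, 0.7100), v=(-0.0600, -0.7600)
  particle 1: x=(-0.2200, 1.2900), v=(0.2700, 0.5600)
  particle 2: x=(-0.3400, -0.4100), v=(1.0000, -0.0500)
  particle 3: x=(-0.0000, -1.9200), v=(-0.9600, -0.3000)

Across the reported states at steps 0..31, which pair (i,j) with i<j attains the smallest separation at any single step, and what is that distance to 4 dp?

step 0: x0=(0.7600, 0.7100) x1=(-0.2200, 1.2900) x2=(-0.3400, -0.4100) x3=(-0.0000, -1.9200)
step 1: x0=(0.7586, 0.6933) x1=(-0.2139, 1.3022) x2=(-0.3180, -0.4111) x3=(-0.0211, -1.9266)
step 2: x0=(0.7569, 0.6768) x1=(-0.2076, 1.3143) x2=(-0.2960, -0.4122) x3=(-0.0423, -1.9331)
step 3: x0=(0.7550, 0.6603) x1=(-0.2010, 1.3261) x2=(-0.2739, -0.4133) x3=(-0.0634, -1.9396)
step 4: x0=(0.7529, 0.6439) x1=(-0.1941, 1.3378) x2=(-0.2518, -0.4144) x3=(-0.0845, -1.9461)
step 5: x0=(0.7506, 0.6277) x1=(-0.1871, 1.3493) x2=(-0.2297, -0.4154) x3=(-0.1057, -1.9525)
step 6: x0=(0.7481, 0.6115) x1=(-0.1798, 1.3606) x2=(-0.2076, -0.4165) x3=(-0.1268, -1.9589)
step 7: x0=(0.7455, 0.5953) x1=(-0.1724, 1.3717) x2=(-0.1854, -0.4175) x3=(-0.1480, -1.9652)
step 8: x0=(0.7426, 0.5792) x1=(-0.1648, 1.3827) x2=(-0.1632, -0.4185) x3=(-0.1691, -1.9715)
step 9: x0=(0.7395, 0.5632) x1=(-0.1570, 1.3935) x2=(-0.1409, -0.4195) x3=(-0.1903, -1.9778)
step 10: x0=(0.7363, 0.5472) x1=(-0.1490, 1.4042) x2=(-0.1186, -0.4204) x3=(-0.2114, -1.9840)
step 11: x0=(0.7329, 0.5313) x1=(-0.1410, 1.4147) x2=(-0.0962, -0.4213) x3=(-0.2326, -1.9902)
step 12: x0=(0.7293, 0.5153) x1=(-0.1327, 1.4251) x2=(-0.0738, -0.4221) x3=(-0.2537, -1.9964)
step 13: x0=(0.7255, 0.4993) x1=(-0.1244, 1.4353) x2=(-0.0513, -0.4229) x3=(-0.2749, -2.0025)
step 14: x0=(0.7215, 0.4833) x1=(-0.1160, 1.4454) x2=(-0.0287, -0.4235) x3=(-0.2960, -2.0086)
step 15: x0=(0.7174, 0.4673) x1=(-0.1074, 1.4553) x2=(-0.0060, -0.4241) x3=(-0.3171, -2.0147)
step 16: x0=(0.7129, 0.4511) x1=(-0.0988, 1.4652) x2=(0.0168, -0.4245) x3=(-0.3383, -2.0207)
step 17: x0=(0.7083, 0.4347) x1=(-0.0900, 1.4749) x2=(0.0397, -0.4247) x3=(-0.3594, -2.0267)
step 18: x0=(0.7033, 0.4182) x1=(-0.0812, 1.4845) x2=(0.0628, -0.4248) x3=(-0.3805, -2.0327)
step 19: x0=(0.6981, 0.4015) x1=(-0.0723, 1.4940) x2=(0.0860, -0.4246) x3=(-0.4016, -2.0387)
step 20: x0=(0.6926, 0.3844) x1=(-0.0634, 1.5034) x2=(0.1095, -0.4242) x3=(-0.4227, -2.0446)
step 21: x0=(0.6866, 0.3670) x1=(-0.0543, 1.5127) x2=(0.1332, -0.4234) x3=(-0.4438, -2.0506)
step 22: x0=(0.6803, 0.3491) x1=(-0.0453, 1.5218) x2=(0.1572, -0.4222) x3=(-0.4649, -2.0565)
step 23: x0=(0.6735, 0.3306) x1=(-0.0361, 1.5310) x2=(0.1815, -0.4205) x3=(-0.4860, -2.0624)
step 24: x0=(0.6662, 0.3115) x1=(-0.0270, 1.5400) x2=(0.2062, -0.4183) x3=(-0.5070, -2.0683)
step 25: x0=(0.6583, 0.2916) x1=(-0.0178, 1.5489) x2=(0.2313, -0.4154) x3=(-0.5281, -2.0741)
step 26: x0=(0.6500, 0.2710) x1=(-0.0085, 1.5578) x2=(0.2567, -0.4121) x3=(-0.5492, -2.0800)
step 27: x0=(0.6415, 0.2502) x1=(0.0008, 1.5666) x2=(0.2822, -0.4084) x3=(-0.5702, -2.0858)
step 28: x0=(0.6335, 0.2303) x1=(0.0101, 1.5754) x2=(0.3073, -0.4055) x3=(-0.5913, -2.0916)
step 29: x0=(0.6275, 0.2146) x1=(0.0194, 1.5841) x2=(0.3309, -0.4057) x3=(-0.6123, -2.0975)
step 30: x0=(0.6258, 0.2079) x1=(0.0288, 1.5927) x2=(0.3511, -0.4129) x3=(-0.6334, -2.1033)
step 31: x0=(0.6293, 0.2128) x1=(0.0381, 1.6013) x2=(0.3674, -0.4289) x3=(-0.6544, -2.1091)

pair (0,2), distance 0.6788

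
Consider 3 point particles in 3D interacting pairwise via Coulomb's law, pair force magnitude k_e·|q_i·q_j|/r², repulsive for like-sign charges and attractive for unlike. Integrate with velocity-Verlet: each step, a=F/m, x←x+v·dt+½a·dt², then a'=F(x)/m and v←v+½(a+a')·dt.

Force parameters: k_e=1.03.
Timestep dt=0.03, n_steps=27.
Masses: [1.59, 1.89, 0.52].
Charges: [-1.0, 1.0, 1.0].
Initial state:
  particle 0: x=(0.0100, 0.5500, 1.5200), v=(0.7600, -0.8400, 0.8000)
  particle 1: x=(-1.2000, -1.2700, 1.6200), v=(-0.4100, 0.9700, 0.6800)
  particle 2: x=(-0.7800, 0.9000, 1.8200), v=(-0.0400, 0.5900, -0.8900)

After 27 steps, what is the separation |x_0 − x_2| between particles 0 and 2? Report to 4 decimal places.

step 0: x0=(0.0100, 0.5500, 1.5200) x1=(-1.2000, -1.2700, 1.6200) x2=(-0.7800, 0.9000, 1.8200)
step 1: x0=(0.0325, 0.5249, 1.5441) x1=(-1.2123, -1.2409, 1.6404) x2=(-0.7802, 0.9175, 1.7930)
step 2: x0=(0.0543, 0.4999, 1.5684) x1=(-1.2245, -1.2118, 1.6608) x2=(-0.7787, 0.9344, 1.7654)
step 3: x0=(0.0755, 0.4752, 1.5929) x1=(-1.2367, -1.1828, 1.6811) x2=(-0.7753, 0.9509, 1.7375)
step 4: x0=(0.0961, 0.4506, 1.6174) x1=(-1.2489, -1.1537, 1.7015) x2=(-0.7703, 0.9668, 1.7093)
step 5: x0=(0.1161, 0.4262, 1.6420) x1=(-1.2610, -1.1247, 1.7219) x2=(-0.7637, 0.9823, 1.6810)
step 6: x0=(0.1356, 0.4020, 1.6666) x1=(-1.2730, -1.0956, 1.7422) x2=(-0.7557, 0.9972, 1.6525)
step 7: x0=(0.1545, 0.3780, 1.6912) x1=(-1.2850, -1.0666, 1.7626) x2=(-0.7462, 1.0116, 1.6241)
step 8: x0=(0.1730, 0.3542, 1.7158) x1=(-1.2970, -1.0377, 1.7829) x2=(-0.7355, 1.0256, 1.5958)
step 9: x0=(0.1910, 0.3305, 1.7403) x1=(-1.3088, -1.0087, 1.8033) x2=(-0.7236, 1.0391, 1.5676)
step 10: x0=(0.2086, 0.3070, 1.7648) x1=(-1.3207, -0.9798, 1.8237) x2=(-0.7105, 1.0522, 1.5395)
step 11: x0=(0.2257, 0.2837, 1.7892) x1=(-1.3324, -0.9508, 1.8441) x2=(-0.6964, 1.0649, 1.5116)
step 12: x0=(0.2425, 0.2605, 1.8135) x1=(-1.3441, -0.9219, 1.8645) x2=(-0.6813, 1.0772, 1.4839)
step 13: x0=(0.2588, 0.2374, 1.8378) x1=(-1.3557, -0.8931, 1.8849) x2=(-0.6653, 1.0892, 1.4564)
step 14: x0=(0.2748, 0.2145, 1.8619) x1=(-1.3673, -0.8642, 1.9053) x2=(-0.6485, 1.1009, 1.4291)
step 15: x0=(0.2905, 0.1917, 1.8860) x1=(-1.3788, -0.8354, 1.9258) x2=(-0.6308, 1.1123, 1.4021)
step 16: x0=(0.3058, 0.1690, 1.9099) x1=(-1.3902, -0.8066, 1.9462) x2=(-0.6124, 1.1234, 1.3753)
step 17: x0=(0.3209, 0.1464, 1.9338) x1=(-1.4015, -0.7779, 1.9667) x2=(-0.5933, 1.1343, 1.3487)
step 18: x0=(0.3356, 0.1240, 1.9575) x1=(-1.4128, -0.7491, 1.9873) x2=(-0.5736, 1.1450, 1.3223)
step 19: x0=(0.3500, 0.1016, 1.9811) x1=(-1.4240, -0.7205, 2.0078) x2=(-0.5532, 1.1555, 1.2961)
step 20: x0=(0.3642, 0.0794, 2.0047) x1=(-1.4351, -0.6918, 2.0284) x2=(-0.5322, 1.1658, 1.2702)
step 21: x0=(0.3780, 0.0572, 2.0281) x1=(-1.4461, -0.6632, 2.0490) x2=(-0.5107, 1.1759, 1.2445)
step 22: x0=(0.3916, 0.0352, 2.0514) x1=(-1.4571, -0.6346, 2.0697) x2=(-0.4887, 1.1858, 1.2189)
step 23: x0=(0.4050, 0.0132, 2.0746) x1=(-1.4680, -0.6060, 2.0904) x2=(-0.4662, 1.1957, 1.1935)
step 24: x0=(0.4181, -0.0087, 2.0977) x1=(-1.4788, -0.5775, 2.1111) x2=(-0.4432, 1.2053, 1.1683)
step 25: x0=(0.4310, -0.0305, 2.1208) x1=(-1.4895, -0.5491, 2.1319) x2=(-0.4198, 1.2149, 1.1433)
step 26: x0=(0.4437, -0.0522, 2.1437) x1=(-1.5002, -0.5206, 2.1527) x2=(-0.3959, 1.2243, 1.1184)
step 27: x0=(0.4561, -0.0738, 2.1665) x1=(-1.5108, -0.4922, 2.1736) x2=(-0.3717, 1.2336, 1.0937)

1.8829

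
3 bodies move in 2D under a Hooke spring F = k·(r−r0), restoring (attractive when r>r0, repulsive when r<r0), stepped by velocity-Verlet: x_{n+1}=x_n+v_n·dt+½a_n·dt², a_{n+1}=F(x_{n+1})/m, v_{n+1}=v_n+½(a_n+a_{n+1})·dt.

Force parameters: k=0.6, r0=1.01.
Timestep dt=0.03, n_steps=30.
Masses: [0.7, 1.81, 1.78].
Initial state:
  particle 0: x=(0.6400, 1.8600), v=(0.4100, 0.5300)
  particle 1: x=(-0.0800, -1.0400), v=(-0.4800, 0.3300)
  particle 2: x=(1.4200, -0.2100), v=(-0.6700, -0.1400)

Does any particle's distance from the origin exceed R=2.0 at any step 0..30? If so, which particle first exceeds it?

step 0: x0=(0.6400, 1.8600) x1=(-0.0800, -1.0400) x2=(1.4200, -0.2100)
step 1: x0=(0.6523, 1.8747) x1=(-0.0942, -1.0298) x2=(1.3997, -0.2141)
step 2: x0=(0.6645, 1.8871) x1=(-0.1081, -1.0189) x2=(1.3792, -0.2179)
step 3: x0=(0.6766, 1.8971) x1=(-0.1217, -1.0073) x2=(1.3583, -0.2215)
step 4: x0=(0.6886, 1.9047) x1=(-0.1350, -0.9950) x2=(1.3372, -0.2248)
step 5: x0=(0.7004, 1.9099) x1=(-0.1479, -0.9821) x2=(1.3157, -0.2279)
step 6: x0=(0.7121, 1.9127) x1=(-0.1604, -0.9685) x2=(1.2940, -0.2307)
step 7: x0=(0.7236, 1.9132) x1=(-0.1727, -0.9543) x2=(1.2720, -0.2332)
step 8: x0=(0.7348, 1.9113) x1=(-0.1846, -0.9394) x2=(1.2498, -0.2355)
step 9: x0=(0.7458, 1.9070) x1=(-0.1961, -0.9239) x2=(1.2273, -0.2375)
step 10: x0=(0.7565, 1.9004) x1=(-0.2073, -0.9077) x2=(1.2046, -0.2392)
step 11: x0=(0.7669, 1.8915) x1=(-0.2182, -0.8910) x2=(1.1817, -0.2406)
step 12: x0=(0.7770, 1.8803) x1=(-0.2287, -0.8736) x2=(1.1585, -0.2418)
step 13: x0=(0.7867, 1.8668) x1=(-0.2390, -0.8556) x2=(1.1352, -0.2427)
step 14: x0=(0.7960, 1.8511) x1=(-0.2488, -0.8370) x2=(1.1116, -0.2433)
step 15: x0=(0.8050, 1.8332) x1=(-0.2584, -0.8178) x2=(1.0879, -0.2436)
step 16: x0=(0.8135, 1.8131) x1=(-0.2676, -0.7981) x2=(1.0640, -0.2436)
step 17: x0=(0.8216, 1.7910) x1=(-0.2764, -0.7778) x2=(1.0399, -0.2434)
step 18: x0=(0.8293, 1.7668) x1=(-0.2850, -0.7570) x2=(1.0157, -0.2429)
step 19: x0=(0.8364, 1.7405) x1=(-0.2932, -0.7357) x2=(0.9914, -0.2422)
step 20: x0=(0.8431, 1.7123) x1=(-0.3012, -0.7138) x2=(0.9669, -0.2412)
step 21: x0=(0.8493, 1.6823) x1=(-0.3088, -0.6915) x2=(0.9423, -0.2399)
step 22: x0=(0.8549, 1.6504) x1=(-0.3161, -0.6687) x2=(0.9176, -0.2384)
step 23: x0=(0.8600, 1.6167) x1=(-0.3231, -0.6455) x2=(0.8928, -0.2367)
step 24: x0=(0.8646, 1.5813) x1=(-0.3298, -0.6218) x2=(0.8680, -0.2348)
step 25: x0=(0.8687, 1.5442) x1=(-0.3363, -0.5977) x2=(0.8430, -0.2326)
step 26: x0=(0.8721, 1.5057) x1=(-0.3424, -0.5732) x2=(0.8180, -0.2302)
step 27: x0=(0.8751, 1.4656) x1=(-0.3483, -0.5484) x2=(0.7930, -0.2276)
step 28: x0=(0.8774, 1.4241) x1=(-0.3540, -0.5231) x2=(0.7679, -0.2248)
step 29: x0=(0.8792, 1.3812) x1=(-0.3594, -0.4976) x2=(0.7427, -0.2218)
step 30: x0=(0.8804, 1.3371) x1=(-0.3645, -0.4717) x2=(0.7176, -0.2187)

yes, particle 0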